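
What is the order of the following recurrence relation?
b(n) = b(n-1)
The order is the largest lag k for which b(n-k) appears. Here the deepest term is b(n-1), so the order is 1.

Order 1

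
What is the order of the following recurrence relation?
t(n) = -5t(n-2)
The order is the largest lag k for which t(n-k) appears. Here the deepest term is t(n-2), so the order is 2.

Order 2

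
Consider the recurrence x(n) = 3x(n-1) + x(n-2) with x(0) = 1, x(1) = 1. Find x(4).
Computing the sequence terms:
1, 1, 4, 13, 43

43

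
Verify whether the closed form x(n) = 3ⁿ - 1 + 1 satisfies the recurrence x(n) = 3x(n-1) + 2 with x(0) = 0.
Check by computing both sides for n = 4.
From the recurrence with x(0) = 0:
  x(0) = 0, x(1) = 2, x(2) = 8, x(3) = 26, x(4) = 80
  so the recurrence gives x(4) = 80.
From the proposed closed form x(n) = 3ⁿ - 1 + 1:
  x(4) = 81.
The recurrence gives 80 but the closed form gives 81, so the closed form does not satisfy the recurrence.

No, the closed form is incorrect.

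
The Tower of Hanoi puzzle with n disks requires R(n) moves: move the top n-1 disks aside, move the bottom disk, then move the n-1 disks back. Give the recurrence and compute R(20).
Moving n disks = move the top n-1 disks aside (R(n-1) moves) + move the largest disk (1 move) + move the n-1 disks back on top (R(n-1) moves), so R(n) = 2R(n-1) + 1, with R(1) = 1 (a single disk takes one move).
First terms: 1, 3, 7, 15, 31, 63, … — each is one less than a power of 2. Indeed R(n) + 1 = 2(R(n-1) + 1) with R(1) + 1 = 2, so R(n) + 1 = 2ⁿ and R(n) = 2ⁿ - 1.
Hence R(20) = 2^20 - 1 = 1048576 - 1 = 1048575.

R(n) = 2R(n-1) + 1, R(1) = 1; R(20) = 1048575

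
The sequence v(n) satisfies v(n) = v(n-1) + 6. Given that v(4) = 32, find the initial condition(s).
v(4) = v(0) + 4·6, so v(0) = 32 - 24 = 8.

v(0) = 8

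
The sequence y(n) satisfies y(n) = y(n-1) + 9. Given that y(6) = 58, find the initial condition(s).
y(6) = y(0) + 6·9, so y(0) = 58 - 54 = 4.

y(0) = 4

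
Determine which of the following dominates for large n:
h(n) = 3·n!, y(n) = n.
Comparing growth rates:
Growth-rate hierarchy: log n ≺ any polynomial ≺ any exponential cⁿ (c>1) ≺ n! ≺ nⁿ.
factorial dominates polynomial degree 1 asymptotically.

h(n) grows faster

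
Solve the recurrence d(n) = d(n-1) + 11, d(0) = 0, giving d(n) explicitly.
Recurrence: d(n) = d(n-1) + 11, initial: d(0) = 0.
Each step adds 11, so d(n) = d(0) + 11n = 11n.

d(n) = 11n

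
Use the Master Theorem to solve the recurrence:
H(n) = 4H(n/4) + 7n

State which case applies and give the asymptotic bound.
Master Theorem template: H(n) = a·H(n/b) + f(n).
Here: a=4, b=4, f(n)=7n
Compute log_b(a) = log_4(4) = 1.
f(n) = 7n = Θ(n). Case 2: H(n) = Θ(n log n).

Case 2: H(n) = Θ(n log n)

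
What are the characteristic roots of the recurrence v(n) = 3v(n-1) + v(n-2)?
Substitute v(n) = rⁿ and divide through by rⁿ⁻²: r² - 3r - 1 = 0
Discriminant: 3² + 4·1 = 13, not a perfect square, so by the quadratic formula r = (3 ± √13)/2.
General solution: v(n) = A·r₁ⁿ + B·r₂ⁿ where r₁,r₂ = (3 ± √13)/2

Characteristic: r² - 3r - 1 = 0, Roots: r = (3 ± √13)/2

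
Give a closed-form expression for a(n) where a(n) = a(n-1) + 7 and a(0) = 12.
Recurrence: a(n) = a(n-1) + 7, initial: a(0) = 12.
Each step adds 7, so a(n) = a(0) + 7n = 7n + 12.

a(n) = 7n + 12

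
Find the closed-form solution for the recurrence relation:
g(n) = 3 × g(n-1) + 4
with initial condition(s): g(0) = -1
Recurrence: g(n) = 3 × g(n-1) + 4, initial: g(0) = -1.
Try g(n) = A·3ⁿ + C. Substituting: A·3ⁿ + C = 3(A·3ⁿ⁻¹ + C) + 4 = A·3ⁿ + 3C + 4, so C = 3C + 4, giving C = -2. Then g(0) = A - 2 = -1 gives A = 1.

g(n) = 3ⁿ - 2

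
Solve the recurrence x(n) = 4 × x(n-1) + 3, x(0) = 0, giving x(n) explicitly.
Recurrence: x(n) = 4 × x(n-1) + 3, initial: x(0) = 0.
Try x(n) = A·4ⁿ + C. Substituting: A·4ⁿ + C = 4(A·4ⁿ⁻¹ + C) + 3 = A·4ⁿ + 4C + 3, so C = 4C + 3, giving C = -1. Then x(0) = A - 1 = 0 gives A = 1.

x(n) = 4ⁿ - 1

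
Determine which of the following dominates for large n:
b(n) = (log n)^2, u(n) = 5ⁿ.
Comparing growth rates:
Growth-rate hierarchy: log n ≺ any polynomial ≺ any exponential cⁿ (c>1) ≺ n! ≺ nⁿ.
exponential base 5 dominates polylogarithmic (log n)^2 asymptotically.

u(n) grows faster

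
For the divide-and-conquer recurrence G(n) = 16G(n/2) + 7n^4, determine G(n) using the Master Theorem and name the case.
Master Theorem template: G(n) = a·G(n/b) + f(n).
Here: a=16, b=2, f(n)=7n^4
Compute log_b(a) = log_2(16) = 4.
f(n) = 7n^4 = Θ(n^4). Case 2: G(n) = Θ(n^4 log n).

Case 2: G(n) = Θ(n^4 log n)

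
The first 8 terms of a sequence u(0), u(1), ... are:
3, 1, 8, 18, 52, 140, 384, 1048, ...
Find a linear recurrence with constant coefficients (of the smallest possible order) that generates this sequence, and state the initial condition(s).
Look for the lowest-order linear relation among consecutive terms.
Observation: u(n) - 2·u(n-1) - (2)·u(n-2) = 0 holds for the shown terms, and no order-1 relation u(n) = α·u(n-1) + β fits.
Check at n=3: 2·8 + (2)·1 = 18. ✓

u(n) = 2u(n-1) + 2u(n-2), u(0) = 3, u(1) = 1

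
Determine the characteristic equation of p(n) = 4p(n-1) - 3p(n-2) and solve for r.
Substitute p(n) = rⁿ and divide through by rⁿ⁻²: r² - 4r + 3 = 0
Factor: (r - 3)(r - 1) = 0, so r = 3, 1.
General solution: p(n) = A·3ⁿ + B·1ⁿ

Characteristic: r² - 4r + 3 = 0, Roots: r = 3, 1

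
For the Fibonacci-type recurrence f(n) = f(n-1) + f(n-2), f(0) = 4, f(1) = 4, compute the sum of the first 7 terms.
Computing the sequence terms: 4, 4, 8, 12, 20, 32, 52
Adding these values together:

132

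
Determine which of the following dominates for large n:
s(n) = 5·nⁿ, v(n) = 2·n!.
Comparing growth rates:
Growth-rate hierarchy: log n ≺ any polynomial ≺ any exponential cⁿ (c>1) ≺ n! ≺ nⁿ.
super-exponential nⁿ dominates factorial asymptotically.

s(n) grows faster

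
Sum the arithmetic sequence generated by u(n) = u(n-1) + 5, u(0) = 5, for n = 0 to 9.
Computing the sequence terms: 5, 10, 15, 20, 25, 30, 35, 40, 45, 50
Adding these values together:

275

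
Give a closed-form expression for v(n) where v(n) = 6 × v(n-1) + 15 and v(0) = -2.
Recurrence: v(n) = 6 × v(n-1) + 15, initial: v(0) = -2.
Try v(n) = A·6ⁿ + C. Substituting: A·6ⁿ + C = 6(A·6ⁿ⁻¹ + C) + 15 = A·6ⁿ + 6C + 15, so C = 6C + 15, giving C = -3. Then v(0) = A - 3 = -2 gives A = 1.

v(n) = 6ⁿ - 3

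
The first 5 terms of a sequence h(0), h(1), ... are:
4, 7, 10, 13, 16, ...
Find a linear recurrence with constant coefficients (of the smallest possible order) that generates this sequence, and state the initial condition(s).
Look for the lowest-order linear relation among consecutive terms.
Observation: consecutive differences are constant (= 3).
Check at n=2: 1·7 + 3 = 10. ✓

h(n) = h(n-1) + 3, h(0) = 4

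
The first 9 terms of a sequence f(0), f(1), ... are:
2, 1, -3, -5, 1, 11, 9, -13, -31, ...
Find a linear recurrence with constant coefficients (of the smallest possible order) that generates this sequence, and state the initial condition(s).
Look for the lowest-order linear relation among consecutive terms.
Observation: f(n) - 1·f(n-1) - (-2)·f(n-2) = 0 holds for the shown terms, and no order-1 relation f(n) = α·f(n-1) + β fits.
Check at n=3: 1·-3 + (-2)·1 = -5. ✓

f(n) = f(n-1) - 2f(n-2), f(0) = 2, f(1) = 1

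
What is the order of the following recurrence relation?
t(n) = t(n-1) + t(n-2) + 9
The order is the largest lag k for which t(n-k) appears. Here the deepest term is t(n-2) (the 9 term is non-homogeneous and does not affect the order), so the order is 2.

Order 2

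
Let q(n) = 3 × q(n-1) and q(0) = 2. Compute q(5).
Computing step by step:
q(0) = 2
q(1) = 3 × 2 = 6
q(2) = 3 × 6 = 18
q(3) = 3 × 18 = 54
q(4) = 3 × 54 = 162
q(5) = 3 × 162 = 486

486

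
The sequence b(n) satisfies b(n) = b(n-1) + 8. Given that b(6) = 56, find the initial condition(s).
b(6) = b(0) + 6·8, so b(0) = 56 - 48 = 8.

b(0) = 8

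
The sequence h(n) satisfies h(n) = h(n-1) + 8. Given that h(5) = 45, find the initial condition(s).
h(5) = h(0) + 5·8, so h(0) = 45 - 40 = 5.

h(0) = 5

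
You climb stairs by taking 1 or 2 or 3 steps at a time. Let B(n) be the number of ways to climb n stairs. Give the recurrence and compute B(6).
Condition on the size of the last step (1 to 3): before it there were n-1, …, n-3 stairs climbed, and these cases are disjoint, so B(n) = B(n-1) + B(n-2) + B(n-3) (order-3 linear recurrence).
Initial conditions by direct count (compositions of i into parts ≤ 3): B(1) = 1; B(2) = 2; B(3) = 4.
Iterating the recurrence: B(4) = 7, B(5) = 13, B(6) = 24.

B(n) = B(n-1) + B(n-2) + B(n-3), B(1) = 1, B(2) = 2, B(3) = 4; B(6) = 24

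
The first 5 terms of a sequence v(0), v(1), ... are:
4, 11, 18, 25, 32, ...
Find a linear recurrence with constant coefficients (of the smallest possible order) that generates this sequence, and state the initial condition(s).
Look for the lowest-order linear relation among consecutive terms.
Observation: consecutive differences are constant (= 7).
Check at n=2: 1·11 + 7 = 18. ✓

v(n) = v(n-1) + 7, v(0) = 4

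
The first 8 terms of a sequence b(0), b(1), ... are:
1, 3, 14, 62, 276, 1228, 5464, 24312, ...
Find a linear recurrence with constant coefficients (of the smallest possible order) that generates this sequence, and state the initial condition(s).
Look for the lowest-order linear relation among consecutive terms.
Observation: b(n) - 4·b(n-1) - (2)·b(n-2) = 0 holds for the shown terms, and no order-1 relation b(n) = α·b(n-1) + β fits.
Check at n=3: 4·14 + (2)·3 = 62. ✓

b(n) = 4b(n-1) + 2b(n-2), b(0) = 1, b(1) = 3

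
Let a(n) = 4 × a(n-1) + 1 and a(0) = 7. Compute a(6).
Computing step by step:
a(0) = 7
a(1) = 4 × 7 + 1 = 29
a(2) = 4 × 29 + 1 = 117
a(3) = 4 × 117 + 1 = 469
a(4) = 4 × 469 + 1 = 1877
a(5) = 4 × 1877 + 1 = 7509
a(6) = 4 × 7509 + 1 = 30037

30037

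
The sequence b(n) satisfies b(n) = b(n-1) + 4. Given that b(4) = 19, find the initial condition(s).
b(4) = b(0) + 4·4, so b(0) = 19 - 16 = 3.

b(0) = 3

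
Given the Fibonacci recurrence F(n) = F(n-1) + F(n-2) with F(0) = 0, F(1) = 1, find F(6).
Computing the sequence terms:
0, 1, 1, 2, 3, 5, 8

8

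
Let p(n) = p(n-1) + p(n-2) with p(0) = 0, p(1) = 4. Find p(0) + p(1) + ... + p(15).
Computing the sequence terms: 0, 4, 4, 8, 12, 20, 32, 52, 84, 136, 220, 356, 576, 932, 1508, 2440
Adding these values together:

6384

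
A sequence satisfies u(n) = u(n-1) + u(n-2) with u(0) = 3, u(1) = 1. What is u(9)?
Computing the sequence terms:
3, 1, 4, 5, 9, 14, 23, 37, 60, 97

97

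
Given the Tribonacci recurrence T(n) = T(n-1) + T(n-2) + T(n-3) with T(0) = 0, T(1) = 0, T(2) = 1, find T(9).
Computing the sequence terms:
0, 0, 1, 1, 2, 4, 7, 13, 24, 44

44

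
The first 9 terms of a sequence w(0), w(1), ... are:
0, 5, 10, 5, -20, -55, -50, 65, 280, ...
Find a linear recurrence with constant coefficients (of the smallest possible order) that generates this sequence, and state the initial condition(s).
Look for the lowest-order linear relation among consecutive terms.
Observation: w(n) - 2·w(n-1) - (-3)·w(n-2) = 0 holds for the shown terms, and no order-1 relation w(n) = α·w(n-1) + β fits.
Check at n=3: 2·10 + (-3)·5 = 5. ✓

w(n) = 2w(n-1) - 3w(n-2), w(0) = 0, w(1) = 5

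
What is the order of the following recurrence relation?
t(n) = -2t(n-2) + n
The order is the largest lag k for which t(n-k) appears. Here the deepest term is t(n-2) (the n term is non-homogeneous and does not affect the order), so the order is 2.

Order 2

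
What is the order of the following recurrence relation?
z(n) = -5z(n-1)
The order is the largest lag k for which z(n-k) appears. Here the deepest term is z(n-1), so the order is 1.

Order 1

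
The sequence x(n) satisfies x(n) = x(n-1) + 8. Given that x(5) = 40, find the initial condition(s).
x(5) = x(0) + 5·8, so x(0) = 40 - 40 = 0.

x(0) = 0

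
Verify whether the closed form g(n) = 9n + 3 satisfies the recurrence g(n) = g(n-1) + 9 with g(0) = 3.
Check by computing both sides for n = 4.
From the recurrence with g(0) = 3:
  g(0) = 3, g(1) = 12, g(2) = 21, g(3) = 30, g(4) = 39
  so the recurrence gives g(4) = 39.
From the proposed closed form g(n) = 9n + 3:
  g(4) = 39.
Both sides give 39 at n = 4, and the initial condition(s) match, so the closed form is consistent.

Yes, the closed form is correct.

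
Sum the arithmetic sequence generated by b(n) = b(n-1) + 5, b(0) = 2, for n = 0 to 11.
Computing the sequence terms: 2, 7, 12, 17, 22, 27, 32, 37, 42, 47, 52, 57
Adding these values together:

354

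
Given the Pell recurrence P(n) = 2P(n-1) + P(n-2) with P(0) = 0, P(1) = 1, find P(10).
Computing the sequence terms:
0, 1, 2, 5, 12, 29, 70, 169, 408, 985, 2378

2378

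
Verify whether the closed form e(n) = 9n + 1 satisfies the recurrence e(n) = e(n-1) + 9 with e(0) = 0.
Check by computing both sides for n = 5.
From the recurrence with e(0) = 0:
  e(0) = 0, e(1) = 9, e(2) = 18, e(3) = 27, e(4) = 36, e(5) = 45
  so the recurrence gives e(5) = 45.
From the proposed closed form e(n) = 9n + 1:
  e(5) = 46.
The recurrence gives 45 but the closed form gives 46, so the closed form does not satisfy the recurrence.

No, the closed form is incorrect.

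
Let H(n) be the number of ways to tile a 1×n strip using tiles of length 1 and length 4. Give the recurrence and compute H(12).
Condition on the last tile: it has length 1 (leaving a 1×(n-1) strip) or length 4 (leaving a 1×(n-4) strip), so H(n) = H(n-1) + H(n-4) (order-4 linear recurrence).
For 0 ≤ i < 4 only unit tiles fit, so H(i) = 1.
Iterating the recurrence: H(4) = 2, H(5) = 3, H(6) = 4, H(7) = 5, H(8) = 7, H(9) = 10, H(10) = 14, H(11) = 19, H(12) = 26.

H(n) = H(n-1) + H(n-4), with H(i) = 1 for 0 ≤ i < 4; H(12) = 26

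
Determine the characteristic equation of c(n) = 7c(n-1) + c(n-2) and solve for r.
Substitute c(n) = rⁿ and divide through by rⁿ⁻²: r² - 7r - 1 = 0
Discriminant: 7² + 4·1 = 53, not a perfect square, so by the quadratic formula r = (7 ± √53)/2.
General solution: c(n) = A·r₁ⁿ + B·r₂ⁿ where r₁,r₂ = (7 ± √53)/2

Characteristic: r² - 7r - 1 = 0, Roots: r = (7 ± √53)/2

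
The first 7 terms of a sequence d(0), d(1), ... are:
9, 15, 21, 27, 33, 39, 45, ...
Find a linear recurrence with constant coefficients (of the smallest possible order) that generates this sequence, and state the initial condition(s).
Look for the lowest-order linear relation among consecutive terms.
Observation: consecutive differences are constant (= 6).
Check at n=2: 1·15 + 6 = 21. ✓

d(n) = d(n-1) + 6, d(0) = 9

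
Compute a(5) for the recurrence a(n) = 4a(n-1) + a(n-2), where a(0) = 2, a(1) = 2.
Computing the sequence terms:
2, 2, 10, 42, 178, 754

754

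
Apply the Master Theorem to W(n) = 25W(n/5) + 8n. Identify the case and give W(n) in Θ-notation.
Master Theorem template: W(n) = a·W(n/b) + f(n).
Here: a=25, b=5, f(n)=8n
Compute log_b(a) = log_5(25) = 2.
f(n) = 8n = O(n^(2-ε)) with ε = 1. Case 1: W(n) = Θ(n^log_b(a)) = Θ(n^2).

Case 1: W(n) = Θ(n^2)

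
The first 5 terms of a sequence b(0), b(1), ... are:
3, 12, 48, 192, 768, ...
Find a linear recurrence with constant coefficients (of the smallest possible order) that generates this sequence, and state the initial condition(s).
Look for the lowest-order linear relation among consecutive terms.
Observation: each term is 4× the previous.
Check at n=2: 4·12 = 48. ✓

b(n) = 4 × b(n-1), b(0) = 3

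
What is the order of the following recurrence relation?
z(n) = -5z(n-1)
The order is the largest lag k for which z(n-k) appears. Here the deepest term is z(n-1), so the order is 1.

Order 1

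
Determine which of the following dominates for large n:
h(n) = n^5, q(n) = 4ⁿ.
Comparing growth rates:
Growth-rate hierarchy: log n ≺ any polynomial ≺ any exponential cⁿ (c>1) ≺ n! ≺ nⁿ.
exponential base 4 dominates polynomial degree 5 asymptotically.

q(n) grows faster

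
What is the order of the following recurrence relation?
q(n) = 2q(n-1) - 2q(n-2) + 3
The order is the largest lag k for which q(n-k) appears. Here the deepest term is q(n-2) (the 3 term is non-homogeneous and does not affect the order), so the order is 2.

Order 2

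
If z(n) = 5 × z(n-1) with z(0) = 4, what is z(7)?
Computing step by step:
z(0) = 4
z(1) = 5 × 4 = 20
z(2) = 5 × 20 = 100
z(3) = 5 × 100 = 500
z(4) = 5 × 500 = 2500
z(5) = 5 × 2500 = 12500
z(6) = 5 × 12500 = 62500
z(7) = 5 × 62500 = 312500

312500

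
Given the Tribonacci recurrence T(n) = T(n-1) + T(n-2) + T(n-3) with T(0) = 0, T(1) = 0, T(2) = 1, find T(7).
Computing the sequence terms:
0, 0, 1, 1, 2, 4, 7, 13

13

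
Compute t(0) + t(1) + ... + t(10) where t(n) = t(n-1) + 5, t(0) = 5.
Computing the sequence terms: 5, 10, 15, 20, 25, 30, 35, 40, 45, 50, 55
Adding these values together:

330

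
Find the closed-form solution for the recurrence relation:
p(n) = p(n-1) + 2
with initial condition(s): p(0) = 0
Recurrence: p(n) = p(n-1) + 2, initial: p(0) = 0.
Each step adds 2, so p(n) = p(0) + 2n = 2n.

p(n) = 2n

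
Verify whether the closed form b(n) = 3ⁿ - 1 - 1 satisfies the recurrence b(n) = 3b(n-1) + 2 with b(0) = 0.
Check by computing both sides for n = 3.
From the recurrence with b(0) = 0:
  b(0) = 0, b(1) = 2, b(2) = 8, b(3) = 26
  so the recurrence gives b(3) = 26.
From the proposed closed form b(n) = 3ⁿ - 1 - 1:
  b(3) = 25.
The recurrence gives 26 but the closed form gives 25, so the closed form does not satisfy the recurrence.

No, the closed form is incorrect.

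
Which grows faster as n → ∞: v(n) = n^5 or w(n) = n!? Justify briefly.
Comparing growth rates:
Growth-rate hierarchy: log n ≺ any polynomial ≺ any exponential cⁿ (c>1) ≺ n! ≺ nⁿ.
factorial dominates polynomial degree 5 asymptotically.

w(n) grows faster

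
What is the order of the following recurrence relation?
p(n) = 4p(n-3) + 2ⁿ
The order is the largest lag k for which p(n-k) appears. Here the deepest term is p(n-3) (the 2ⁿ term is non-homogeneous and does not affect the order), so the order is 3.

Order 3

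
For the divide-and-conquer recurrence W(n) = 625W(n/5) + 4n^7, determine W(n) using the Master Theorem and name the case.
Master Theorem template: W(n) = a·W(n/b) + f(n).
Here: a=625, b=5, f(n)=4n^7
Compute log_b(a) = log_5(625) = 4.
f(n) = 4n^7 = Ω(n^(4+ε)) with ε = 3, and the regularity condition holds (a·f(n/b) = (a/b^7)·f(n) with a/b^7 = 5^-3 < 1). Case 3: W(n) = Θ(f(n)) = Θ(n^7).

Case 3: W(n) = Θ(n^7)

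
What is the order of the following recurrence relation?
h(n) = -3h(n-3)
The order is the largest lag k for which h(n-k) appears. Here the deepest term is h(n-3), so the order is 3.

Order 3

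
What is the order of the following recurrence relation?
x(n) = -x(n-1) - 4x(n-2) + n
The order is the largest lag k for which x(n-k) appears. Here the deepest term is x(n-2) (the n term is non-homogeneous and does not affect the order), so the order is 2.

Order 2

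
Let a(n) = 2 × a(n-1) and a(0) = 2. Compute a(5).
Computing step by step:
a(0) = 2
a(1) = 2 × 2 = 4
a(2) = 2 × 4 = 8
a(3) = 2 × 8 = 16
a(4) = 2 × 16 = 32
a(5) = 2 × 32 = 64

64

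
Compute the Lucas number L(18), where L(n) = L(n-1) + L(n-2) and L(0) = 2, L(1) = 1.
Computing the sequence terms:
2, 1, 3, 4, 7, 11, 18, 29, 47, 76, 123, 199, 322, 521, 843, 1364, 2207, 3571, 5778

5778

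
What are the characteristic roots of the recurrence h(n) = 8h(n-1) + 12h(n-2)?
Substitute h(n) = rⁿ and divide through by rⁿ⁻²: r² - 8r - 12 = 0
Discriminant: 8² + 4·12 = 112, not a perfect square, so by the quadratic formula r = (8 ± √112)/2.
General solution: h(n) = A·r₁ⁿ + B·r₂ⁿ where r₁,r₂ = (8 ± √112)/2

Characteristic: r² - 8r - 12 = 0, Roots: r = (8 ± √112)/2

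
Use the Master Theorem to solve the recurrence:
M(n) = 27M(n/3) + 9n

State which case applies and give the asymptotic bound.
Master Theorem template: M(n) = a·M(n/b) + f(n).
Here: a=27, b=3, f(n)=9n
Compute log_b(a) = log_3(27) = 3.
f(n) = 9n = O(n^(3-ε)) with ε = 2. Case 1: M(n) = Θ(n^log_b(a)) = Θ(n^3).

Case 1: M(n) = Θ(n^3)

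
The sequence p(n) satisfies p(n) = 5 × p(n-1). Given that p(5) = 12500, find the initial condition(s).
In general p(n) = 5ⁿ · p(0). At n = 5: p(0) = p(5) / 5^5 = 12500 / 3125 = 4.

p(0) = 4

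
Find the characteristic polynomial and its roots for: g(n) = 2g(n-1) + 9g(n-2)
Substitute g(n) = rⁿ and divide through by rⁿ⁻²: r² - 2r - 9 = 0
Discriminant: 2² + 4·9 = 40, not a perfect square, so by the quadratic formula r = (2 ± √40)/2.
General solution: g(n) = A·r₁ⁿ + B·r₂ⁿ where r₁,r₂ = (2 ± √40)/2

Characteristic: r² - 2r - 9 = 0, Roots: r = (2 ± √40)/2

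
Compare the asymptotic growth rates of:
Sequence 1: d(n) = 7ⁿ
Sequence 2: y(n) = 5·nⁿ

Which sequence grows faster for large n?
Comparing growth rates:
Growth-rate hierarchy: log n ≺ any polynomial ≺ any exponential cⁿ (c>1) ≺ n! ≺ nⁿ.
super-exponential nⁿ dominates exponential base 7 asymptotically.

y(n) grows faster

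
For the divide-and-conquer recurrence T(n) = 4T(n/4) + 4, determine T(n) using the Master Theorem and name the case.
Master Theorem template: T(n) = a·T(n/b) + f(n).
Here: a=4, b=4, f(n)=4
Compute log_b(a) = log_4(4) = 1.
f(n) = 4 = O(n^(1-ε)) with ε = 1. Case 1: T(n) = Θ(n^log_b(a)) = Θ(n).

Case 1: T(n) = Θ(n)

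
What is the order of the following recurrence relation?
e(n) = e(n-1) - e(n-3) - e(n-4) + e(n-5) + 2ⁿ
The order is the largest lag k for which e(n-k) appears. Here the deepest term is e(n-5) (the 2ⁿ term is non-homogeneous and does not affect the order), so the order is 5.

Order 5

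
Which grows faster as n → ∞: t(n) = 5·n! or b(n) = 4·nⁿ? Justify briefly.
Comparing growth rates:
Growth-rate hierarchy: log n ≺ any polynomial ≺ any exponential cⁿ (c>1) ≺ n! ≺ nⁿ.
super-exponential nⁿ dominates factorial asymptotically.

b(n) grows faster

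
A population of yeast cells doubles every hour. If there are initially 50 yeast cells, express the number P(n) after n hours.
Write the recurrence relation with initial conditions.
Each hour multiplies the count by 2, so the count after n hours depends only on the count after n-1 hours: P(n) = 2 × P(n-1). The starting count gives P(0) = 50.
Unrolling n times gives the closed form P(n) = 50 × 2ⁿ.

P(n) = 2 × P(n-1), P(0) = 50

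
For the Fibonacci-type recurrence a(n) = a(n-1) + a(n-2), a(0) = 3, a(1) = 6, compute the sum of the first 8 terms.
Computing the sequence terms: 3, 6, 9, 15, 24, 39, 63, 102
Adding these values together:

261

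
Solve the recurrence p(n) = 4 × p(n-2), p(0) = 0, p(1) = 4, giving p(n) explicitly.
Recurrence: p(n) = 4 × p(n-2), initial: p(0) = 0, p(1) = 4.
Characteristic equation: r² - 4 = 0, which factors as (r - 2)(r + 2) = 0, so r = 2, -2. General solution p(n) = A·2ⁿ + B·(-2)ⁿ. From p(0) = 0: A + B = 0. From p(1) = 4: 2A - 2B = 4. Solving gives A = 1, B = -1.

p(n) = 2ⁿ - (-2)ⁿ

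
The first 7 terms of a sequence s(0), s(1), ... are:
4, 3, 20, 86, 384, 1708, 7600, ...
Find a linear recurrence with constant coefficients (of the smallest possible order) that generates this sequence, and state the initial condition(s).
Look for the lowest-order linear relation among consecutive terms.
Observation: s(n) - 4·s(n-1) - (2)·s(n-2) = 0 holds for the shown terms, and no order-1 relation s(n) = α·s(n-1) + β fits.
Check at n=3: 4·20 + (2)·3 = 86. ✓

s(n) = 4s(n-1) + 2s(n-2), s(0) = 4, s(1) = 3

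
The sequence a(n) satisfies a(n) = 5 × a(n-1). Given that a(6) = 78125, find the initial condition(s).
In general a(n) = 5ⁿ · a(0). At n = 6: a(0) = a(6) / 5^6 = 78125 / 15625 = 5.

a(0) = 5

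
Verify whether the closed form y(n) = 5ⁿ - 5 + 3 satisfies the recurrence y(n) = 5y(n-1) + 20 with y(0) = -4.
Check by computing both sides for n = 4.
From the recurrence with y(0) = -4:
  y(0) = -4, y(1) = 0, y(2) = 20, y(3) = 120, y(4) = 620
  so the recurrence gives y(4) = 620.
From the proposed closed form y(n) = 5ⁿ - 5 + 3:
  y(4) = 623.
The recurrence gives 620 but the closed form gives 623, so the closed form does not satisfy the recurrence.

No, the closed form is incorrect.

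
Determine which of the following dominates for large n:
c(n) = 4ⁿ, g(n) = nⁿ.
Comparing growth rates:
Growth-rate hierarchy: log n ≺ any polynomial ≺ any exponential cⁿ (c>1) ≺ n! ≺ nⁿ.
super-exponential nⁿ dominates exponential base 4 asymptotically.

g(n) grows faster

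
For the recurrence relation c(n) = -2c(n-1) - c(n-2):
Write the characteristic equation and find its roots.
Substitute c(n) = rⁿ and divide through by rⁿ⁻²: r² + 2r + 1 = 0
Factor: (r + 1)² = 0, so r = -1 (double root).
General solution: c(n) = (A + Bn)·(-1)ⁿ

Characteristic: r² + 2r + 1 = 0, Roots: r = -1 (double root)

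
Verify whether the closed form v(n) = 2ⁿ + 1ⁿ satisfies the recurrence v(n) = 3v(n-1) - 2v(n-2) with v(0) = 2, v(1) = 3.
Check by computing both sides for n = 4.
From the recurrence with v(0) = 2, v(1) = 3:
  v(0) = 2, v(1) = 3, v(2) = 5, v(3) = 9, v(4) = 17
  so the recurrence gives v(4) = 17.
From the proposed closed form v(n) = 2ⁿ + 1ⁿ:
  v(4) = 17.
Both sides give 17 at n = 4, and the initial condition(s) match, so the closed form is consistent.

Yes, the closed form is correct.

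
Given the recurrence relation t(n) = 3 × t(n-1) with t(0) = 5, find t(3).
Computing step by step:
t(0) = 5
t(1) = 3 × 5 = 15
t(2) = 3 × 15 = 45
t(3) = 3 × 45 = 135

135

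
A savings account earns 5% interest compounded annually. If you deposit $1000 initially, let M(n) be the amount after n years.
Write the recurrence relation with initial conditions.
Each year the balance grows by 5%, i.e. is multiplied by 1 + 5/100 = 1.05, so M(n) = 1.05 × M(n-1). The initial deposit gives M(0) = 1000.
Unrolling gives the closed form M(n) = 1000 × (1.05)ⁿ.

M(n) = 1.05 × M(n-1), M(0) = 1000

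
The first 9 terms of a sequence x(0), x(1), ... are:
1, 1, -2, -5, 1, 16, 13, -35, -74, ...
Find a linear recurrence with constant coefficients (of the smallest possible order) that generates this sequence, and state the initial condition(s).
Look for the lowest-order linear relation among consecutive terms.
Observation: x(n) - 1·x(n-1) - (-3)·x(n-2) = 0 holds for the shown terms, and no order-1 relation x(n) = α·x(n-1) + β fits.
Check at n=3: 1·-2 + (-3)·1 = -5. ✓

x(n) = x(n-1) - 3x(n-2), x(0) = 1, x(1) = 1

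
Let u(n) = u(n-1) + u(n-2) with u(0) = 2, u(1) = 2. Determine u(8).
Computing the sequence terms:
2, 2, 4, 6, 10, 16, 26, 42, 68

68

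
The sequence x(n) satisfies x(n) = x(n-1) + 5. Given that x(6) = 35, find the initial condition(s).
x(6) = x(0) + 6·5, so x(0) = 35 - 30 = 5.

x(0) = 5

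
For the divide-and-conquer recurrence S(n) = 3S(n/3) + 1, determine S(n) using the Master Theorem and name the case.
Master Theorem template: S(n) = a·S(n/b) + f(n).
Here: a=3, b=3, f(n)=1
Compute log_b(a) = log_3(3) = 1.
f(n) = 1 = O(n^(1-ε)) with ε = 1. Case 1: S(n) = Θ(n^log_b(a)) = Θ(n).

Case 1: S(n) = Θ(n)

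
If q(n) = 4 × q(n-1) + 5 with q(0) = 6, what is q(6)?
Computing step by step:
q(0) = 6
q(1) = 4 × 6 + 5 = 29
q(2) = 4 × 29 + 5 = 121
q(3) = 4 × 121 + 5 = 489
q(4) = 4 × 489 + 5 = 1961
q(5) = 4 × 1961 + 5 = 7849
q(6) = 4 × 7849 + 5 = 31401

31401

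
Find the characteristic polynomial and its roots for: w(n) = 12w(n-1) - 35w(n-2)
Substitute w(n) = rⁿ and divide through by rⁿ⁻²: r² - 12r + 35 = 0
Factor: (r - 5)(r - 7) = 0, so r = 5, 7.
General solution: w(n) = A·5ⁿ + B·7ⁿ

Characteristic: r² - 12r + 35 = 0, Roots: r = 5, 7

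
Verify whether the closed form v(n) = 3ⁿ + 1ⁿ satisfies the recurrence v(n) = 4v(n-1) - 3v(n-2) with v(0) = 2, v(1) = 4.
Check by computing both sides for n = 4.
From the recurrence with v(0) = 2, v(1) = 4:
  v(0) = 2, v(1) = 4, v(2) = 10, v(3) = 28, v(4) = 82
  so the recurrence gives v(4) = 82.
From the proposed closed form v(n) = 3ⁿ + 1ⁿ:
  v(4) = 82.
Both sides give 82 at n = 4, and the initial condition(s) match, so the closed form is consistent.

Yes, the closed form is correct.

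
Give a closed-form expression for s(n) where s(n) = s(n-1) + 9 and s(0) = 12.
Recurrence: s(n) = s(n-1) + 9, initial: s(0) = 12.
Each step adds 9, so s(n) = s(0) + 9n = 9n + 12.

s(n) = 9n + 12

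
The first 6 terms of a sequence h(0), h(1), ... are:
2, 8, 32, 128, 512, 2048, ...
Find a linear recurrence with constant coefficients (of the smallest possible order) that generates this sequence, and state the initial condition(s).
Look for the lowest-order linear relation among consecutive terms.
Observation: each term is 4× the previous.
Check at n=2: 4·8 = 32. ✓

h(n) = 4 × h(n-1), h(0) = 2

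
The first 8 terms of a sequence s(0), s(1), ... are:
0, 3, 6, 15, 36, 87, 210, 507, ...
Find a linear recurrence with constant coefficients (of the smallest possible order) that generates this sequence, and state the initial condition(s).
Look for the lowest-order linear relation among consecutive terms.
Observation: s(n) - 2·s(n-1) - (1)·s(n-2) = 0 holds for the shown terms, and no order-1 relation s(n) = α·s(n-1) + β fits.
Check at n=3: 2·6 + (1)·3 = 15. ✓

s(n) = 2s(n-1) + s(n-2), s(0) = 0, s(1) = 3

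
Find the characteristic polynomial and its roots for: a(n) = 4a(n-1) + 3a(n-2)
Substitute a(n) = rⁿ and divide through by rⁿ⁻²: r² - 4r - 3 = 0
Discriminant: 4² + 4·3 = 28, not a perfect square, so by the quadratic formula r = (4 ± √28)/2.
General solution: a(n) = A·r₁ⁿ + B·r₂ⁿ where r₁,r₂ = (4 ± √28)/2

Characteristic: r² - 4r - 3 = 0, Roots: r = (4 ± √28)/2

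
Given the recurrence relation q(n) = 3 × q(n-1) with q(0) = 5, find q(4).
Computing step by step:
q(0) = 5
q(1) = 3 × 5 = 15
q(2) = 3 × 15 = 45
q(3) = 3 × 45 = 135
q(4) = 3 × 135 = 405

405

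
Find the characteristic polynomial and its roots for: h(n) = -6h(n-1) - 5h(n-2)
Substitute h(n) = rⁿ and divide through by rⁿ⁻²: r² + 6r + 5 = 0
Factor: (r + 5)(r + 1) = 0, so r = -5, -1.
General solution: h(n) = A·(-5)ⁿ + B·(-1)ⁿ

Characteristic: r² + 6r + 5 = 0, Roots: r = -5, -1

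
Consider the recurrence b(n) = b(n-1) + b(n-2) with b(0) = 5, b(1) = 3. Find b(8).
Computing the sequence terms:
5, 3, 8, 11, 19, 30, 49, 79, 128

128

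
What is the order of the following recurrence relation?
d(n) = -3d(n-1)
The order is the largest lag k for which d(n-k) appears. Here the deepest term is d(n-1), so the order is 1.

Order 1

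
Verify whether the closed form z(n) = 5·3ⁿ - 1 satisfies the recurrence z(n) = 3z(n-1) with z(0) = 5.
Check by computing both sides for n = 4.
From the recurrence with z(0) = 5:
  z(0) = 5, z(1) = 15, z(2) = 45, z(3) = 135, z(4) = 405
  so the recurrence gives z(4) = 405.
From the proposed closed form z(n) = 5·3ⁿ - 1:
  z(4) = 404.
The recurrence gives 405 but the closed form gives 404, so the closed form does not satisfy the recurrence.

No, the closed form is incorrect.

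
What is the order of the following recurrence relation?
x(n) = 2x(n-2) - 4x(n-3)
The order is the largest lag k for which x(n-k) appears. Here the deepest term is x(n-3), so the order is 3.

Order 3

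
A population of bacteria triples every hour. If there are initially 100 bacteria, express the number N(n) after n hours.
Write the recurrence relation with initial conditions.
Each hour multiplies the count by 3, so the count after n hours depends only on the count after n-1 hours: N(n) = 3 × N(n-1). The starting count gives N(0) = 100.
Unrolling n times gives the closed form N(n) = 100 × 3ⁿ.

N(n) = 3 × N(n-1), N(0) = 100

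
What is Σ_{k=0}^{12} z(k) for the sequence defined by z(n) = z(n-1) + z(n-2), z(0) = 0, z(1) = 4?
Computing the sequence terms: 0, 4, 4, 8, 12, 20, 32, 52, 84, 136, 220, 356, 576
Adding these values together:

1504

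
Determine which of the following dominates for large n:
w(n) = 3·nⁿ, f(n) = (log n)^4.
Comparing growth rates:
Growth-rate hierarchy: log n ≺ any polynomial ≺ any exponential cⁿ (c>1) ≺ n! ≺ nⁿ.
super-exponential nⁿ dominates polylogarithmic (log n)^4 asymptotically.

w(n) grows faster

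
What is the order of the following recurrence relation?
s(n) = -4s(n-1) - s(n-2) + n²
The order is the largest lag k for which s(n-k) appears. Here the deepest term is s(n-2) (the n² term is non-homogeneous and does not affect the order), so the order is 2.

Order 2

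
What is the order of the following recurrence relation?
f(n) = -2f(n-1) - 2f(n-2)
The order is the largest lag k for which f(n-k) appears. Here the deepest term is f(n-2), so the order is 2.

Order 2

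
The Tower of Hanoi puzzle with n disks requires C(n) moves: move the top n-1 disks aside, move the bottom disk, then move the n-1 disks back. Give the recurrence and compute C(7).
Moving n disks = move the top n-1 disks aside (C(n-1) moves) + move the largest disk (1 move) + move the n-1 disks back on top (C(n-1) moves), so C(n) = 2C(n-1) + 1, with C(1) = 1 (a single disk takes one move).
First terms: 1, 3, 7, 15, 31, 63, … — each is one less than a power of 2. Indeed C(n) + 1 = 2(C(n-1) + 1) with C(1) + 1 = 2, so C(n) + 1 = 2ⁿ and C(n) = 2ⁿ - 1.
Hence C(7) = 2^7 - 1 = 128 - 1 = 127.

C(n) = 2C(n-1) + 1, C(1) = 1; C(7) = 127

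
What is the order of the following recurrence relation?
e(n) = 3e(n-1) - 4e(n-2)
The order is the largest lag k for which e(n-k) appears. Here the deepest term is e(n-2), so the order is 2.

Order 2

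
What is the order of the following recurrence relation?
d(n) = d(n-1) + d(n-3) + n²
The order is the largest lag k for which d(n-k) appears. Here the deepest term is d(n-3) (the n² term is non-homogeneous and does not affect the order), so the order is 3.

Order 3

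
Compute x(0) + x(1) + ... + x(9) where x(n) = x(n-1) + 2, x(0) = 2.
Computing the sequence terms: 2, 4, 6, 8, 10, 12, 14, 16, 18, 20
Adding these values together:

110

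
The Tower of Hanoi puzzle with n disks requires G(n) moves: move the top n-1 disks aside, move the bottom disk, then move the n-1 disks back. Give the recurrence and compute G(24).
Moving n disks = move the top n-1 disks aside (G(n-1) moves) + move the largest disk (1 move) + move the n-1 disks back on top (G(n-1) moves), so G(n) = 2G(n-1) + 1, with G(1) = 1 (a single disk takes one move).
First terms: 1, 3, 7, 15, 31, 63, … — each is one less than a power of 2. Indeed G(n) + 1 = 2(G(n-1) + 1) with G(1) + 1 = 2, so G(n) + 1 = 2ⁿ and G(n) = 2ⁿ - 1.
Hence G(24) = 2^24 - 1 = 16777216 - 1 = 16777215.

G(n) = 2G(n-1) + 1, G(1) = 1; G(24) = 16777215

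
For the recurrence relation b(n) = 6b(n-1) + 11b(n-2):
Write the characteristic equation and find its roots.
Substitute b(n) = rⁿ and divide through by rⁿ⁻²: r² - 6r - 11 = 0
Discriminant: 6² + 4·11 = 80, not a perfect square, so by the quadratic formula r = (6 ± √80)/2.
General solution: b(n) = A·r₁ⁿ + B·r₂ⁿ where r₁,r₂ = (6 ± √80)/2

Characteristic: r² - 6r - 11 = 0, Roots: r = (6 ± √80)/2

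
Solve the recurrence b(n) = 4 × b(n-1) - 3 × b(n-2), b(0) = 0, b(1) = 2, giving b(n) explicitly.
Recurrence: b(n) = 4 × b(n-1) - 3 × b(n-2), initial: b(0) = 0, b(1) = 2.
Characteristic equation: r² - 4r + 3 = 0, which factors as (r - 3)(r - 1) = 0, so r = 3, 1. General solution b(n) = A·3ⁿ + B·1ⁿ. From b(0) = 0: A + B = 0. From b(1) = 2: 3A + 1B = 2. Solving gives A = 1, B = -1.

b(n) = 3ⁿ - 1ⁿ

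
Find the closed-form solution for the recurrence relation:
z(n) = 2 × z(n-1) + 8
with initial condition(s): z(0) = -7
Recurrence: z(n) = 2 × z(n-1) + 8, initial: z(0) = -7.
Try z(n) = A·2ⁿ + C. Substituting: A·2ⁿ + C = 2(A·2ⁿ⁻¹ + C) + 8 = A·2ⁿ + 2C + 8, so C = 2C + 8, giving C = -8. Then z(0) = A - 8 = -7 gives A = 1.

z(n) = 2ⁿ - 8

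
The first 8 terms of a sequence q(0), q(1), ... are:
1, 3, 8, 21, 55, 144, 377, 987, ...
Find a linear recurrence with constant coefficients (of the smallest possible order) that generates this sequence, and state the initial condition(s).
Look for the lowest-order linear relation among consecutive terms.
Observation: q(n) - 3·q(n-1) - (-1)·q(n-2) = 0 holds for the shown terms, and no order-1 relation q(n) = α·q(n-1) + β fits.
Check at n=3: 3·8 + (-1)·3 = 21. ✓

q(n) = 3q(n-1) - q(n-2), q(0) = 1, q(1) = 3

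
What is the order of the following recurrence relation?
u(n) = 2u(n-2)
The order is the largest lag k for which u(n-k) appears. Here the deepest term is u(n-2), so the order is 2.

Order 2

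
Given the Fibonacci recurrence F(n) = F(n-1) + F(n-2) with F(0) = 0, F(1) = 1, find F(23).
Computing the sequence terms:
0, 1, 1, 2, 3, 5, 8, 13, 21, 34, 55, 89, 144, 233, 377, 610, 987, 1597, 2584, 4181, 6765, 10946, 17711, 28657

28657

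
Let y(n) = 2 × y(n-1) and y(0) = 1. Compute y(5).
Computing step by step:
y(0) = 1
y(1) = 2 × 1 = 2
y(2) = 2 × 2 = 4
y(3) = 2 × 4 = 8
y(4) = 2 × 8 = 16
y(5) = 2 × 16 = 32

32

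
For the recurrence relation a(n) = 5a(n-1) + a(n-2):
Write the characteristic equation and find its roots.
Substitute a(n) = rⁿ and divide through by rⁿ⁻²: r² - 5r - 1 = 0
Discriminant: 5² + 4·1 = 29, not a perfect square, so by the quadratic formula r = (5 ± √29)/2.
General solution: a(n) = A·r₁ⁿ + B·r₂ⁿ where r₁,r₂ = (5 ± √29)/2

Characteristic: r² - 5r - 1 = 0, Roots: r = (5 ± √29)/2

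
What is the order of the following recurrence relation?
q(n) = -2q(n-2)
The order is the largest lag k for which q(n-k) appears. Here the deepest term is q(n-2), so the order is 2.

Order 2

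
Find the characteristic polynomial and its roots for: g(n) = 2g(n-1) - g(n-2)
Substitute g(n) = rⁿ and divide through by rⁿ⁻²: r² - 2r + 1 = 0
Factor: (r - 1)² = 0, so r = 1 (double root).
General solution: g(n) = (A + Bn)·1ⁿ

Characteristic: r² - 2r + 1 = 0, Roots: r = 1 (double root)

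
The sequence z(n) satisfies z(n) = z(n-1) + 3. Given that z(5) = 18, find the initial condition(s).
z(5) = z(0) + 5·3, so z(0) = 18 - 15 = 3.

z(0) = 3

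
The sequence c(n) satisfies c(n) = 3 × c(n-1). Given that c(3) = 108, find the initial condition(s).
In general c(n) = 3ⁿ · c(0). At n = 3: c(0) = c(3) / 3^3 = 108 / 27 = 4.

c(0) = 4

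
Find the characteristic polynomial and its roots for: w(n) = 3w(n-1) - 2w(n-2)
Substitute w(n) = rⁿ and divide through by rⁿ⁻²: r² - 3r + 2 = 0
Factor: (r - 1)(r - 2) = 0, so r = 1, 2.
General solution: w(n) = A·1ⁿ + B·2ⁿ

Characteristic: r² - 3r + 2 = 0, Roots: r = 1, 2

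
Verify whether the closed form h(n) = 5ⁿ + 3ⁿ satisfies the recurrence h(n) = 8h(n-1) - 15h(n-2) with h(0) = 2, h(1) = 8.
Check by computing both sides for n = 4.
From the recurrence with h(0) = 2, h(1) = 8:
  h(0) = 2, h(1) = 8, h(2) = 34, h(3) = 152, h(4) = 706
  so the recurrence gives h(4) = 706.
From the proposed closed form h(n) = 5ⁿ + 3ⁿ:
  h(4) = 706.
Both sides give 706 at n = 4, and the initial condition(s) match, so the closed form is consistent.

Yes, the closed form is correct.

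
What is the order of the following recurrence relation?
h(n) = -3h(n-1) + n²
The order is the largest lag k for which h(n-k) appears. Here the deepest term is h(n-1) (the n² term is non-homogeneous and does not affect the order), so the order is 1.

Order 1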